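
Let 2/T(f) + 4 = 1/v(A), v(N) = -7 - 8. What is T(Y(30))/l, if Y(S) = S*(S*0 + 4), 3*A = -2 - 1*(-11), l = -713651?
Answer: 30/43532711 ≈ 6.8914e-7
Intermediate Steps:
A = 3 (A = (-2 - 1*(-11))/3 = (-2 + 11)/3 = (1/3)*9 = 3)
v(N) = -15
Y(S) = 4*S (Y(S) = S*(0 + 4) = S*4 = 4*S)
T(f) = -30/61 (T(f) = 2/(-4 + 1/(-15)) = 2/(-4 - 1/15) = 2/(-61/15) = 2*(-15/61) = -30/61)
T(Y(30))/l = -30/61/(-713651) = -30/61*(-1/713651) = 30/43532711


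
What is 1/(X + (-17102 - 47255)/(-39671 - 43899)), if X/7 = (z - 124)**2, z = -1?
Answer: 83570/9140533107 ≈ 9.1428e-6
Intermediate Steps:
X = 109375 (X = 7*(-1 - 124)**2 = 7*(-125)**2 = 7*15625 = 109375)
1/(X + (-17102 - 47255)/(-39671 - 43899)) = 1/(109375 + (-17102 - 47255)/(-39671 - 43899)) = 1/(109375 - 64357/(-83570)) = 1/(109375 - 64357*(-1/83570)) = 1/(109375 + 64357/83570) = 1/(9140533107/83570) = 83570/9140533107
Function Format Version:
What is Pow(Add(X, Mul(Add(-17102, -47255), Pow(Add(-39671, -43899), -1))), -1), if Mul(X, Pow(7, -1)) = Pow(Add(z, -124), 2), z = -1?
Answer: Rational(83570, 9140533107) ≈ 9.1428e-6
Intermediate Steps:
X = 109375 (X = Mul(7, Pow(Add(-1, -124), 2)) = Mul(7, Pow(-125, 2)) = Mul(7, 15625) = 109375)
Pow(Add(X, Mul(Add(-17102, -47255), Pow(Add(-39671, -43899), -1))), -1) = Pow(Add(109375, Mul(Add(-17102, -47255), Pow(Add(-39671, -43899), -1))), -1) = Pow(Add(109375, Mul(-64357, Pow(-83570, -1))), -1) = Pow(Add(109375, Mul(-64357, Rational(-1, 83570))), -1) = Pow(Add(109375, Rational(64357, 83570)), -1) = Pow(Rational(9140533107, 83570), -1) = Rational(83570, 9140533107)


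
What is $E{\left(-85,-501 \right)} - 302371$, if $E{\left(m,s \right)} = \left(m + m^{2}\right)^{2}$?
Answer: $50677229$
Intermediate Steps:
$E{\left(-85,-501 \right)} - 302371 = \left(-85\right)^{2} \left(1 - 85\right)^{2} - 302371 = 7225 \left(-84\right)^{2} - 302371 = 7225 \cdot 7056 - 302371 = 50979600 - 302371 = 50677229$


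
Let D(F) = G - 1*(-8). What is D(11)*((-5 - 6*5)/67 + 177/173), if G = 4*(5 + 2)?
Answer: 208944/11591 ≈ 18.026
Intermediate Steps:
G = 28 (G = 4*7 = 28)
D(F) = 36 (D(F) = 28 - 1*(-8) = 28 + 8 = 36)
D(11)*((-5 - 6*5)/67 + 177/173) = 36*((-5 - 6*5)/67 + 177/173) = 36*((-5 - 30)*(1/67) + 177*(1/173)) = 36*(-35*1/67 + 177/173) = 36*(-35/67 + 177/173) = 36*(5804/11591) = 208944/11591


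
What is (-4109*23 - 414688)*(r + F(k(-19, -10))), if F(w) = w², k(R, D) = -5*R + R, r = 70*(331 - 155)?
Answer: -9214392720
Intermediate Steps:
r = 12320 (r = 70*176 = 12320)
k(R, D) = -4*R
(-4109*23 - 414688)*(r + F(k(-19, -10))) = (-4109*23 - 414688)*(12320 + (-4*(-19))²) = (-94507 - 414688)*(12320 + 76²) = -509195*(12320 + 5776) = -509195*18096 = -9214392720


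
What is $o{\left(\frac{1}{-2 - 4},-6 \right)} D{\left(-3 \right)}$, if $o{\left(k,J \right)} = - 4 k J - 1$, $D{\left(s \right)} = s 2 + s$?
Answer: $45$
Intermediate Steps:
$D{\left(s \right)} = 3 s$ ($D{\left(s \right)} = 2 s + s = 3 s$)
$o{\left(k,J \right)} = -1 - 4 J k$ ($o{\left(k,J \right)} = - 4 J k - 1 = -1 - 4 J k$)
$o{\left(\frac{1}{-2 - 4},-6 \right)} D{\left(-3 \right)} = \left(-1 - - \frac{24}{-2 - 4}\right) 3 \left(-3\right) = \left(-1 - - \frac{24}{-6}\right) \left(-9\right) = \left(-1 - \left(-24\right) \left(- \frac{1}{6}\right)\right) \left(-9\right) = \left(-1 - 4\right) \left(-9\right) = \left(-5\right) \left(-9\right) = 45$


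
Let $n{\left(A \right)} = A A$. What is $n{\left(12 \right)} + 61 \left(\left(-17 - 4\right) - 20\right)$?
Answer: $-2357$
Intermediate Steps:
$n{\left(A \right)} = A^{2}$
$n{\left(12 \right)} + 61 \left(\left(-17 - 4\right) - 20\right) = 12^{2} + 61 \left(\left(-17 - 4\right) - 20\right) = 144 + 61 \left(-21 - 20\right) = 144 + 61 \left(-41\right) = 144 - 2501 = -2357$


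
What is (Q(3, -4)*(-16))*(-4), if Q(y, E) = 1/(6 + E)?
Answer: 32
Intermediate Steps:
(Q(3, -4)*(-16))*(-4) = (-16/(6 - 4))*(-4) = (-16/2)*(-4) = ((1/2)*(-16))*(-4) = -8*(-4) = 32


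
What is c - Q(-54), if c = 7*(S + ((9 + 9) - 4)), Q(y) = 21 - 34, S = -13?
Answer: 20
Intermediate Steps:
Q(y) = -13
c = 7 (c = 7*(-13 + ((9 + 9) - 4)) = 7*(-13 + (18 - 4)) = 7*(-13 + 14) = 7*1 = 7)
c - Q(-54) = 7 - 1*(-13) = 7 + 13 = 20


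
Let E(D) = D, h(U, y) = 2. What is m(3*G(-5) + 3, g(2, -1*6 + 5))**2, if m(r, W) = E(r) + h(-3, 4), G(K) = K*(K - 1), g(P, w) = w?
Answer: 9025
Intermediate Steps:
G(K) = K*(-1 + K)
m(r, W) = 2 + r (m(r, W) = r + 2 = 2 + r)
m(3*G(-5) + 3, g(2, -1*6 + 5))**2 = (2 + (3*(-5*(-1 - 5)) + 3))**2 = (2 + (3*(-5*(-6)) + 3))**2 = (2 + (3*30 + 3))**2 = (2 + (90 + 3))**2 = (2 + 93)**2 = 95**2 = 9025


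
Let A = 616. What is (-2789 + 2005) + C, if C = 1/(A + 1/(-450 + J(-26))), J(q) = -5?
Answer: -219738281/280279 ≈ -784.00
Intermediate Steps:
C = 455/280279 (C = 1/(616 + 1/(-450 - 5)) = 1/(616 + 1/(-455)) = 1/(616 - 1/455) = 1/(280279/455) = 455/280279 ≈ 0.0016234)
(-2789 + 2005) + C = (-2789 + 2005) + 455/280279 = -784 + 455/280279 = -219738281/280279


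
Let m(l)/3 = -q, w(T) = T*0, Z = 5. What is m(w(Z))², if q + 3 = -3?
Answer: 324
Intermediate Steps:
q = -6 (q = -3 - 3 = -6)
w(T) = 0
m(l) = 18 (m(l) = 3*(-1*(-6)) = 3*6 = 18)
m(w(Z))² = 18² = 324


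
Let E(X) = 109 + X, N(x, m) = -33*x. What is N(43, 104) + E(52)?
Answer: -1258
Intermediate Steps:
N(43, 104) + E(52) = -33*43 + (109 + 52) = -1419 + 161 = -1258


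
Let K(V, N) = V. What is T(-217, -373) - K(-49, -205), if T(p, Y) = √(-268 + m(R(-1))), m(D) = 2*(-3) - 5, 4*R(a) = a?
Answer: 49 + 3*I*√31 ≈ 49.0 + 16.703*I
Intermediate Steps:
R(a) = a/4
m(D) = -11 (m(D) = -6 - 5 = -11)
T(p, Y) = 3*I*√31 (T(p, Y) = √(-268 - 11) = √(-279) = 3*I*√31)
T(-217, -373) - K(-49, -205) = 3*I*√31 - 1*(-49) = 3*I*√31 + 49 = 49 + 3*I*√31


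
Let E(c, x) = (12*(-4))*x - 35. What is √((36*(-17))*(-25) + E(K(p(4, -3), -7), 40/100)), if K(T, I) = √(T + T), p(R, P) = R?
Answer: √381145/5 ≈ 123.47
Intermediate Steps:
K(T, I) = √2*√T (K(T, I) = √(2*T) = √2*√T)
E(c, x) = -35 - 48*x (E(c, x) = -48*x - 35 = -35 - 48*x)
√((36*(-17))*(-25) + E(K(p(4, -3), -7), 40/100)) = √((36*(-17))*(-25) + (-35 - 1920/100)) = √(-612*(-25) + (-35 - 1920/100)) = √(15300 + (-35 - 48*⅖)) = √(15300 + (-35 - 96/5)) = √(15300 - 271/5) = √(76229/5) = √381145/5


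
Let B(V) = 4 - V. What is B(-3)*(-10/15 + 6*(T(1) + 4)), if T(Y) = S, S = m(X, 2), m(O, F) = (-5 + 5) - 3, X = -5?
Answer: 112/3 ≈ 37.333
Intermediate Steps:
m(O, F) = -3 (m(O, F) = 0 - 3 = -3)
S = -3
T(Y) = -3
B(-3)*(-10/15 + 6*(T(1) + 4)) = (4 - 1*(-3))*(-10/15 + 6*(-3 + 4)) = (4 + 3)*(-10*1/15 + 6*1) = 7*(-2/3 + 6) = 7*(16/3) = 112/3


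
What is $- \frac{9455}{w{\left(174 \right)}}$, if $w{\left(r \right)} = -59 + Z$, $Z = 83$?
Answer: $- \frac{9455}{24} \approx -393.96$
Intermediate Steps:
$w{\left(r \right)} = 24$ ($w{\left(r \right)} = -59 + 83 = 24$)
$- \frac{9455}{w{\left(174 \right)}} = - \frac{9455}{24}$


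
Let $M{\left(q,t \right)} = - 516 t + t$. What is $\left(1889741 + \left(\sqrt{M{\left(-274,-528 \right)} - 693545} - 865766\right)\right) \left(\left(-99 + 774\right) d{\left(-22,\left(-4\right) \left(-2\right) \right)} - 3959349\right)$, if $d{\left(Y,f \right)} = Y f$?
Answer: $-4175922622275 - 20390745 i \sqrt{16865} \approx -4.1759 \cdot 10^{12} - 2.6481 \cdot 10^{9} i$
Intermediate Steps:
$M{\left(q,t \right)} = - 515 t$
$\left(1889741 + \left(\sqrt{M{\left(-274,-528 \right)} - 693545} - 865766\right)\right) \left(\left(-99 + 774\right) d{\left(-22,\left(-4\right) \left(-2\right) \right)} - 3959349\right) = \left(1889741 - \left(865766 - \sqrt{\left(-515\right) \left(-528\right) - 693545}\right)\right) \left(\left(-99 + 774\right) \left(- 22 \left(\left(-4\right) \left(-2\right)\right)\right) - 3959349\right) = \left(1889741 - \left(865766 - \sqrt{271920 - 693545}\right)\right) \left(675 \left(\left(-22\right) 8\right) - 3959349\right) = \left(1889741 - \left(865766 - \sqrt{-421625}\right)\right) \left(675 \left(-176\right) - 3959349\right) = \left(1889741 - \left(865766 - 5 i \sqrt{16865}\right)\right) \left(-118800 - 3959349\right) = \left(1889741 - \left(865766 - 5 i \sqrt{16865}\right)\right) \left(-4078149\right) = \left(1023975 + 5 i \sqrt{16865}\right) \left(-4078149\right) = -4175922622275 - 20390745 i \sqrt{16865}$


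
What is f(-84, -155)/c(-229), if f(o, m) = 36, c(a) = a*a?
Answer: 36/52441 ≈ 0.00068649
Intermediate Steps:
c(a) = a²
f(-84, -155)/c(-229) = 36/((-229)²) = 36/52441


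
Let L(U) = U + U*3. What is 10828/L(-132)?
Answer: -2707/132 ≈ -20.508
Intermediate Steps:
L(U) = 4*U (L(U) = U + 3*U = 4*U)
10828/L(-132) = 10828/((4*(-132))) = 10828/(-528) = 10828*(-1/528) = -2707/132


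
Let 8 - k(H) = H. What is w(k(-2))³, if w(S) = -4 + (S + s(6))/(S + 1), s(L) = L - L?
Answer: -39304/1331 ≈ -29.530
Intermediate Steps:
s(L) = 0
k(H) = 8 - H
w(S) = -4 + S/(1 + S) (w(S) = -4 + (S + 0)/(S + 1) = -4 + S/(1 + S))
w(k(-2))³ = ((-4 - 3*(8 - 1*(-2)))/(1 + (8 - 1*(-2))))³ = ((-4 - 3*(8 + 2))/(1 + (8 + 2)))³ = ((-4 - 3*10)/(1 + 10))³ = ((-4 - 30)/11)³ = ((1/11)*(-34))³ = (-34/11)³ = -39304/1331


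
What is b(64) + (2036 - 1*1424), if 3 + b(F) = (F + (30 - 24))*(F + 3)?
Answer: 5299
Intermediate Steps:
b(F) = -3 + (3 + F)*(6 + F) (b(F) = -3 + (F + (30 - 24))*(F + 3) = -3 + (F + 6)*(3 + F) = -3 + (6 + F)*(3 + F) = -3 + (3 + F)*(6 + F))
b(64) + (2036 - 1*1424) = (15 + 64² + 9*64) + (2036 - 1*1424) = (15 + 4096 + 576) + (2036 - 1424) = 4687 + 612 = 5299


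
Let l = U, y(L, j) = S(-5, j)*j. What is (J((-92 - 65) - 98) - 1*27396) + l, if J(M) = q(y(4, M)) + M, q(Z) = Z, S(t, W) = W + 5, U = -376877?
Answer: -340778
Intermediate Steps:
S(t, W) = 5 + W
y(L, j) = j*(5 + j) (y(L, j) = (5 + j)*j = j*(5 + j))
l = -376877
J(M) = M + M*(5 + M) (J(M) = M*(5 + M) + M = M + M*(5 + M))
(J((-92 - 65) - 98) - 1*27396) + l = (((-92 - 65) - 98)*(6 + ((-92 - 65) - 98)) - 1*27396) - 376877 = ((-157 - 98)*(6 + (-157 - 98)) - 27396) - 376877 = (-255*(6 - 255) - 27396) - 376877 = (-255*(-249) - 27396) - 376877 = (63495 - 27396) - 376877 = 36099 - 376877 = -340778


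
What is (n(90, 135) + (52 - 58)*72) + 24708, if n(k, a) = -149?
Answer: 24127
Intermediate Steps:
(n(90, 135) + (52 - 58)*72) + 24708 = (-149 + (52 - 58)*72) + 24708 = (-149 - 6*72) + 24708 = (-149 - 432) + 24708 = -581 + 24708 = 24127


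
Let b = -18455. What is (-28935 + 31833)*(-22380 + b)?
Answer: -118339830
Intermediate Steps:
(-28935 + 31833)*(-22380 + b) = (-28935 + 31833)*(-22380 - 18455) = 2898*(-40835) = -118339830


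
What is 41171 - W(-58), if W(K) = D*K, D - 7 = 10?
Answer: 42157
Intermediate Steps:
D = 17 (D = 7 + 10 = 17)
W(K) = 17*K
41171 - W(-58) = 41171 - 17*(-58) = 41171 - 1*(-986) = 41171 + 986 = 42157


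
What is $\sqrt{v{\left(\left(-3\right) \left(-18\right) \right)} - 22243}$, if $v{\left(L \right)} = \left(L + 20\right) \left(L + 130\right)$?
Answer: $i \sqrt{8627} \approx 92.882 i$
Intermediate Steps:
$v{\left(L \right)} = \left(20 + L\right) \left(130 + L\right)$
$\sqrt{v{\left(\left(-3\right) \left(-18\right) \right)} - 22243} = \sqrt{\left(2600 + \left(\left(-3\right) \left(-18\right)\right)^{2} + 150 \left(\left(-3\right) \left(-18\right)\right)\right) - 22243} = \sqrt{\left(2600 + 54^{2} + 150 \cdot 54\right) - 22243} = \sqrt{\left(2600 + 2916 + 8100\right) - 22243} = \sqrt{13616 - 22243} = \sqrt{-8627} = i \sqrt{8627}$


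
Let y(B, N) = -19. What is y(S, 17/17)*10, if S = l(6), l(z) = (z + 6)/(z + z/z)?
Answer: -190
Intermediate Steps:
l(z) = (6 + z)/(1 + z) (l(z) = (6 + z)/(z + 1) = (6 + z)/(1 + z))
S = 12/7 (S = (6 + 6)/(1 + 6) = 12/7 ≈ 1.7143)
y(S, 17/17)*10 = -19*10 = -190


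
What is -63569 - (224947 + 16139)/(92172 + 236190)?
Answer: -3478980844/54727 ≈ -63570.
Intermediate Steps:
-63569 - (224947 + 16139)/(92172 + 236190) = -63569 - 241086/328362 = -63569 - 1*40181/54727 = -63569 - 40181/54727 = -3478980844/54727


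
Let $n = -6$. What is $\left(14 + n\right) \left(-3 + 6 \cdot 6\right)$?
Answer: $264$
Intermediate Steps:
$\left(14 + n\right) \left(-3 + 6 \cdot 6\right) = \left(14 - 6\right) \left(-3 + 6 \cdot 6\right) = 8 \left(-3 + 36\right) = 8 \cdot 33 = 264$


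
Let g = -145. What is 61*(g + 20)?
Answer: -7625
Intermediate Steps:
61*(g + 20) = 61*(-145 + 20) = 61*(-125) = -7625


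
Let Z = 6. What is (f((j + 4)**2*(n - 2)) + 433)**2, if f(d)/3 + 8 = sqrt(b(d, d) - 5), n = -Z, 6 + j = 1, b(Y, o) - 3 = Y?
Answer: 167191 + 2454*I*sqrt(10) ≈ 1.6719e+5 + 7760.2*I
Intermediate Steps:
b(Y, o) = 3 + Y
j = -5 (j = -6 + 1 = -5)
n = -6 (n = -1*6 = -6)
f(d) = -24 + 3*sqrt(-2 + d) (f(d) = -24 + 3*sqrt((3 + d) - 5) = -24 + 3*sqrt(-2 + d))
(f((j + 4)**2*(n - 2)) + 433)**2 = ((-24 + 3*sqrt(-2 + (-5 + 4)**2*(-6 - 2))) + 433)**2 = ((-24 + 3*sqrt(-2 + (-1)**2*(-8))) + 433)**2 = ((-24 + 3*sqrt(-2 + 1*(-8))) + 433)**2 = ((-24 + 3*sqrt(-2 - 8)) + 433)**2 = ((-24 + 3*sqrt(-10)) + 433)**2 = ((-24 + 3*(I*sqrt(10))) + 433)**2 = ((-24 + 3*I*sqrt(10)) + 433)**2 = (409 + 3*I*sqrt(10))**2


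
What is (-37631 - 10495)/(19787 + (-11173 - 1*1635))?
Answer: -48126/6979 ≈ -6.8958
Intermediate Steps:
(-37631 - 10495)/(19787 + (-11173 - 1*1635)) = -48126/(19787 + (-11173 - 1635)) = -48126/(19787 - 12808) = -48126/6979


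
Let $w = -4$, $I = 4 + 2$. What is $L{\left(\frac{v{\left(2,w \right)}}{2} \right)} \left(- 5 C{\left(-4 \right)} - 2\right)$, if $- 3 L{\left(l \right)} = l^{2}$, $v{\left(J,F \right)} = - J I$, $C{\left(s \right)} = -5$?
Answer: $-276$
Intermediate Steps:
$I = 6$
$v{\left(J,F \right)} = - 6 J$ ($v{\left(J,F \right)} = - J 6 = - 6 J$)
$L{\left(l \right)} = - \frac{l^{2}}{3}$
$L{\left(\frac{v{\left(2,w \right)}}{2} \right)} \left(- 5 C{\left(-4 \right)} - 2\right) = - \frac{\left(\frac{\left(-6\right) 2}{2}\right)^{2}}{3} \left(\left(-5\right) \left(-5\right) - 2\right) = - \frac{\left(\left(-12\right) \frac{1}{2}\right)^{2}}{3} \left(25 - 2\right) = - \frac{\left(-6\right)^{2}}{3} \cdot 23 = \left(- \frac{1}{3}\right) 36 \cdot 23 = \left(-12\right) 23 = -276$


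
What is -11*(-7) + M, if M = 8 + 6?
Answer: 91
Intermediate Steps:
M = 14
-11*(-7) + M = -11*(-7) + 14 = 77 + 14 = 91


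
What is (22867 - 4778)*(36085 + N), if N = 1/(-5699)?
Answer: 3719974160846/5699 ≈ 6.5274e+8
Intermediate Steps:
N = -1/5699 ≈ -0.00017547
(22867 - 4778)*(36085 + N) = (22867 - 4778)*(36085 - 1/5699) = 18089*(205648414/5699) = 3719974160846/5699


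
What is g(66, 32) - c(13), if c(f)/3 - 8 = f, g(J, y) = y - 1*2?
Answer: -33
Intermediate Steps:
g(J, y) = -2 + y (g(J, y) = y - 2 = -2 + y)
c(f) = 24 + 3*f
g(66, 32) - c(13) = (-2 + 32) - (24 + 3*13) = 30 - (24 + 39) = 30 - 1*63 = 30 - 63 = -33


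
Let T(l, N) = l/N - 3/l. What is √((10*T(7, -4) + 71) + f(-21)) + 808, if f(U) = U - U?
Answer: 808 + √9646/14 ≈ 815.02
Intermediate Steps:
T(l, N) = -3/l + l/N
f(U) = 0
√((10*T(7, -4) + 71) + f(-21)) + 808 = √((10*(-3/7 + 7/(-4)) + 71) + 0) + 808 = √((10*(-3*⅐ + 7*(-¼)) + 71) + 0) + 808 = √((10*(-3/7 - 7/4) + 71) + 0) + 808 = √((10*(-61/28) + 71) + 0) + 808 = √((-305/14 + 71) + 0) + 808 = √(689/14 + 0) + 808 = √(689/14) + 808 = √9646/14 + 808 = 808 + √9646/14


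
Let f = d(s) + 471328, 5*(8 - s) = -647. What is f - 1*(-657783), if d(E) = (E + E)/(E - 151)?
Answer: 38389087/34 ≈ 1.1291e+6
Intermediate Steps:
s = 687/5 (s = 8 - ⅕*(-647) = 8 + 647/5 = 687/5 ≈ 137.40)
d(E) = 2*E/(-151 + E) (d(E) = (2*E)/(-151 + E) = 2*E/(-151 + E))
f = 16024465/34 (f = 2*(687/5)/(-151 + 687/5) + 471328 = 2*(687/5)/(-68/5) + 471328 = 2*(687/5)*(-5/68) + 471328 = -687/34 + 471328 = 16024465/34 ≈ 4.7131e+5)
f - 1*(-657783) = 16024465/34 - 1*(-657783) = 16024465/34 + 657783 = 38389087/34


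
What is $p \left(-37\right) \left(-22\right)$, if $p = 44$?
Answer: $35816$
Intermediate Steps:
$p \left(-37\right) \left(-22\right) = 44 \left(-37\right) \left(-22\right) = \left(-1628\right) \left(-22\right) = 35816$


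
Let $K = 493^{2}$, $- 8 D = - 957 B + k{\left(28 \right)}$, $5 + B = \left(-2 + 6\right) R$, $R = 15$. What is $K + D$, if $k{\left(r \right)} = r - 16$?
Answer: $\frac{1997015}{8} \approx 2.4963 \cdot 10^{5}$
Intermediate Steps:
$B = 55$ ($B = -5 + \left(-2 + 6\right) 15 = -5 + 4 \cdot 15 = -5 + 60 = 55$)
$k{\left(r \right)} = -16 + r$ ($k{\left(r \right)} = r - 16 = -16 + r$)
$D = \frac{52623}{8}$ ($D = - \frac{\left(-957\right) 55 + \left(-16 + 28\right)}{8} = - \frac{-52635 + 12}{8} = \left(- \frac{1}{8}\right) \left(-52623\right) = \frac{52623}{8} \approx 6577.9$)
$K = 243049$
$K + D = 243049 + \frac{52623}{8} = \frac{1997015}{8}$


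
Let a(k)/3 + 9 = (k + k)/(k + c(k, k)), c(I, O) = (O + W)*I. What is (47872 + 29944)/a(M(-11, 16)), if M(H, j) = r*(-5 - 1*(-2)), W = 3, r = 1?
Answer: -77816/21 ≈ -3705.5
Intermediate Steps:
c(I, O) = I*(3 + O) (c(I, O) = (O + 3)*I = (3 + O)*I = I*(3 + O))
M(H, j) = -3 (M(H, j) = 1*(-5 - 1*(-2)) = 1*(-5 + 2) = 1*(-3) = -3)
a(k) = -27 + 6*k/(k + k*(3 + k)) (a(k) = -27 + 3*((k + k)/(k + k*(3 + k))) = -27 + 3*((2*k)/(k + k*(3 + k))) = -27 + 3*(2*k/(k + k*(3 + k))) = -27 + 6*k/(k + k*(3 + k)))
(47872 + 29944)/a(M(-11, 16)) = (47872 + 29944)/((3*(-34 - 9*(-3))/(4 - 3))) = 77816/((3*(-34 + 27)/1)) = 77816/((3*1*(-7))) = 77816/(-21) = 77816*(-1/21) = -77816/21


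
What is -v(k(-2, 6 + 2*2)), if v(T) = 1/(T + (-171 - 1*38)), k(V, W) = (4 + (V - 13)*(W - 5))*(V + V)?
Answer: -1/75 ≈ -0.013333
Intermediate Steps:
k(V, W) = 2*V*(4 + (-13 + V)*(-5 + W)) (k(V, W) = (4 + (-13 + V)*(-5 + W))*(2*V) = 2*V*(4 + (-13 + V)*(-5 + W)))
v(T) = 1/(-209 + T) (v(T) = 1/(T + (-171 - 38)) = 1/(T - 209) = 1/(-209 + T))
-v(k(-2, 6 + 2*2)) = -1/(-209 + 2*(-2)*(69 - 13*(6 + 2*2) - 5*(-2) - 2*(6 + 2*2))) = -1/(-209 + 2*(-2)*(69 - 13*(6 + 4) + 10 - 2*(6 + 4))) = -1/(-209 + 2*(-2)*(69 - 13*10 + 10 - 2*10)) = -1/(-209 + 2*(-2)*(69 - 130 + 10 - 20)) = -1/(-209 + 2*(-2)*(-71)) = -1/(-209 + 284) = -1/75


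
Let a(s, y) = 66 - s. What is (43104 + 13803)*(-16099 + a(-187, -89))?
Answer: -901748322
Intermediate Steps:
(43104 + 13803)*(-16099 + a(-187, -89)) = (43104 + 13803)*(-16099 + (66 - 1*(-187))) = 56907*(-16099 + (66 + 187)) = 56907*(-16099 + 253) = 56907*(-15846) = -901748322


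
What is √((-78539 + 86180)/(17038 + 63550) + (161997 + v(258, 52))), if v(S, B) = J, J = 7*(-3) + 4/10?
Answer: √6574651986583435/201470 ≈ 402.46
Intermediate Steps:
J = -103/5 (J = -21 + 4*(⅒) = -21 + ⅖ = -103/5 ≈ -20.600)
v(S, B) = -103/5
√((-78539 + 86180)/(17038 + 63550) + (161997 + v(258, 52))) = √((-78539 + 86180)/(17038 + 63550) + (161997 - 103/5)) = √(7641/80588 + 809882/5) = √(65266808821/402940) = √6574651986583435/201470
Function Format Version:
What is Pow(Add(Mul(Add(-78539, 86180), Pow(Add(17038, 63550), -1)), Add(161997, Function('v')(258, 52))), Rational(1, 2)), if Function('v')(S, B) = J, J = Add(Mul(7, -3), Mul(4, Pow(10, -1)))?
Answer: Mul(Rational(1, 201470), Pow(6574651986583435, Rational(1, 2))) ≈ 402.46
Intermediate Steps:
J = Rational(-103, 5) (J = Add(-21, Mul(4, Rational(1, 10))) = Add(-21, Rational(2, 5)) = Rational(-103, 5) ≈ -20.600)
Function('v')(S, B) = Rational(-103, 5)
Pow(Add(Mul(Add(-78539, 86180), Pow(Add(17038, 63550), -1)), Add(161997, Function('v')(258, 52))), Rational(1, 2)) = Pow(Add(Mul(Add(-78539, 86180), Pow(Add(17038, 63550), -1)), Add(161997, Rational(-103, 5))), Rational(1, 2)) = Pow(Add(Mul(7641, Pow(80588, -1)), Rational(809882, 5)), Rational(1, 2)) = Pow(Add(Mul(7641, Rational(1, 80588)), Rational(809882, 5)), Rational(1, 2)) = Pow(Add(Rational(7641, 80588), Rational(809882, 5)), Rational(1, 2)) = Pow(Rational(65266808821, 402940), Rational(1, 2)) = Mul(Rational(1, 201470), Pow(6574651986583435, Rational(1, 2)))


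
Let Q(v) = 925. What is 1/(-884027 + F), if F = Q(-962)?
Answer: -1/883102 ≈ -1.1324e-6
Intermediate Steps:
F = 925
1/(-884027 + F) = 1/(-884027 + 925) = 1/(-883102) = -1/883102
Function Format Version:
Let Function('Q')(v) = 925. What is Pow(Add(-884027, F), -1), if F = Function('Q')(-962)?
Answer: Rational(-1, 883102) ≈ -1.1324e-6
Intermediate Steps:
F = 925
Pow(Add(-884027, F), -1) = Pow(Add(-884027, 925), -1) = Pow(-883102, -1) = Rational(-1, 883102)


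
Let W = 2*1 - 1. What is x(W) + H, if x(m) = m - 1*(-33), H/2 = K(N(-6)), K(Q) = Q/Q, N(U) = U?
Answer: 36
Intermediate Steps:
K(Q) = 1
H = 2 (H = 2*1 = 2)
W = 1 (W = 2 - 1 = 1)
x(m) = 33 + m (x(m) = m + 33 = 33 + m)
x(W) + H = (33 + 1) + 2 = 34 + 2 = 36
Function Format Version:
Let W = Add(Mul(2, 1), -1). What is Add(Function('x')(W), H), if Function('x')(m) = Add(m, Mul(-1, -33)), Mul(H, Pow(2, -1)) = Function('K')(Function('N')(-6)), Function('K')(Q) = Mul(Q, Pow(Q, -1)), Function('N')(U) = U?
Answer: 36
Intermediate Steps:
Function('K')(Q) = 1
H = 2 (H = Mul(2, 1) = 2)
W = 1 (W = Add(2, -1) = 1)
Function('x')(m) = Add(33, m) (Function('x')(m) = Add(m, 33) = Add(33, m))
Add(Function('x')(W), H) = Add(Add(33, 1), 2) = Add(34, 2) = 36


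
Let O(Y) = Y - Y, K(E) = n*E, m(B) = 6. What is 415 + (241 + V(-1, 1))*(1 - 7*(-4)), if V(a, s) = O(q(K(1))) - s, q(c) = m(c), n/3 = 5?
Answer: 7375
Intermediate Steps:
n = 15 (n = 3*5 = 15)
K(E) = 15*E
q(c) = 6
O(Y) = 0
V(a, s) = -s (V(a, s) = 0 - s = -s)
415 + (241 + V(-1, 1))*(1 - 7*(-4)) = 415 + (241 - 1*1)*(1 - 7*(-4)) = 415 + (241 - 1)*(1 + 28) = 415 + 240*29 = 415 + 6960 = 7375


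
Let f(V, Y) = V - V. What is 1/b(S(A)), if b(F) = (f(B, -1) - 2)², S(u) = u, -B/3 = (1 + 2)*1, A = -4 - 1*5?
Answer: ¼ ≈ 0.25000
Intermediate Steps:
A = -9 (A = -4 - 5 = -9)
B = -9 (B = -3*(1 + 2) = -9 ≈ -9.0000)
f(V, Y) = 0
b(F) = 4 (b(F) = (0 - 2)² = (-2)² = 4)
1/b(S(A)) = 1/4 = ¼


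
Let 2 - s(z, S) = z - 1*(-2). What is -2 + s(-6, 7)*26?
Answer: 154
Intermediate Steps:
s(z, S) = -z (s(z, S) = 2 - (z - 1*(-2)) = 2 - (z + 2) = 2 - (2 + z) = 2 + (-2 - z) = -z)
-2 + s(-6, 7)*26 = -2 - 1*(-6)*26 = -2 + 6*26 = -2 + 156 = 154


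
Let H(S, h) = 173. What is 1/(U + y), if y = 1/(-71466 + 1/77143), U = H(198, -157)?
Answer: 5513101637/953766506058 ≈ 0.0057803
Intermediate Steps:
U = 173
y = -77143/5513101637 (y = 1/(-71466 + 1/77143) = 1/(-5513101637/77143) = -77143/5513101637 ≈ -1.3993e-5)
1/(U + y) = 1/(173 - 77143/5513101637) = 1/(953766506058/5513101637) = 5513101637/953766506058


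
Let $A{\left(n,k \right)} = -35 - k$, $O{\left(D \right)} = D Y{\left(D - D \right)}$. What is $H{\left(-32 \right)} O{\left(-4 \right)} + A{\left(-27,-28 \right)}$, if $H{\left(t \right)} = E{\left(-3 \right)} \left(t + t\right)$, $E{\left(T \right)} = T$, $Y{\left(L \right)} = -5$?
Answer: $3833$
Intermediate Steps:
$O{\left(D \right)} = - 5 D$ ($O{\left(D \right)} = D \left(-5\right) = - 5 D$)
$H{\left(t \right)} = - 6 t$ ($H{\left(t \right)} = - 3 \left(t + t\right) = - 3 \cdot 2 t = - 6 t$)
$H{\left(-32 \right)} O{\left(-4 \right)} + A{\left(-27,-28 \right)} = \left(-6\right) \left(-32\right) \left(\left(-5\right) \left(-4\right)\right) - 7 = 192 \cdot 20 + \left(-35 + 28\right) = 3840 - 7 = 3833$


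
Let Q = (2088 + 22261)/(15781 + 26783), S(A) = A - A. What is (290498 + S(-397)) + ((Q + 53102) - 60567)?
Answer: 12047040961/42564 ≈ 2.8303e+5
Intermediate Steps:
S(A) = 0
Q = 24349/42564 ≈ 0.57206
(290498 + S(-397)) + ((Q + 53102) - 60567) = (290498 + 0) + ((24349/42564 + 53102) - 60567) = 290498 + (2260257877/42564 - 60567) = 290498 - 317715911/42564 = 12047040961/42564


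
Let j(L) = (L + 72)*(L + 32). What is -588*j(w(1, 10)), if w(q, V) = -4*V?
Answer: 150528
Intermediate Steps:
j(L) = (32 + L)*(72 + L) (j(L) = (72 + L)*(32 + L) = (32 + L)*(72 + L))
-588*j(w(1, 10)) = -588*(2304 + (-4*10)² + 104*(-4*10)) = -588*(2304 + (-40)² + 104*(-40)) = -588*(2304 + 1600 - 4160) = -588*(-256) = 150528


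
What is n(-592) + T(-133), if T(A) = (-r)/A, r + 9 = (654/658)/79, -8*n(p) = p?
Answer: 255569830/3456803 ≈ 73.932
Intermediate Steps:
n(p) = -p/8
r = -233592/25991 (r = -9 + (654/658)/79 = -9 + (654*(1/658))*(1/79) = -9 + (327/329)*(1/79) = -9 + 327/25991 = -233592/25991 ≈ -8.9874)
T(A) = 233592/(25991*A) (T(A) = (-1*(-233592/25991))/A = 233592/(25991*A))
n(-592) + T(-133) = -1/8*(-592) + (233592/25991)/(-133) = 74 + (233592/25991)*(-1/133) = 74 - 233592/3456803 = 255569830/3456803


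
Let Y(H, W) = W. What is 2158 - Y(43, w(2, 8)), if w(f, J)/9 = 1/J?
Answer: 17255/8 ≈ 2156.9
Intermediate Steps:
w(f, J) = 9/J (w(f, J) = 9*(1/J) = 9/J)
2158 - Y(43, w(2, 8)) = 2158 - 9/8 = 17255/8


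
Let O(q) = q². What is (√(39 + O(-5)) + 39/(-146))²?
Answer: 1274641/21316 ≈ 59.797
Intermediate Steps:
(√(39 + O(-5)) + 39/(-146))² = (√(39 + (-5)²) + 39/(-146))² = (√(39 + 25) + 39*(-1/146))² = (√64 - 39/146)² = (8 - 39/146)² = (1129/146)² = 1274641/21316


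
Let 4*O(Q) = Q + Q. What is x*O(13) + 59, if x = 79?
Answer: 1145/2 ≈ 572.50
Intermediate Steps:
O(Q) = Q/2 (O(Q) = (Q + Q)/4 = (2*Q)/4 = Q/2)
x*O(13) + 59 = 79*((½)*13) + 59 = 79*(13/2) + 59 = 1027/2 + 59 = 1145/2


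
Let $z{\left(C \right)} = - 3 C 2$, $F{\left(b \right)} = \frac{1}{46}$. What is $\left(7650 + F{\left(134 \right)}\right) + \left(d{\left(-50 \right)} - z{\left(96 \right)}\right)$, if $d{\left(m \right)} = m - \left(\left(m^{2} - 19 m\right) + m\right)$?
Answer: $\frac{219697}{46} \approx 4776.0$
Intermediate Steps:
$d{\left(m \right)} = - m^{2} + 19 m$ ($d{\left(m \right)} = m - \left(m^{2} - 18 m\right) = - m^{2} + 19 m$)
$F{\left(b \right)} = \frac{1}{46}$
$z{\left(C \right)} = - 6 C$
$\left(7650 + F{\left(134 \right)}\right) + \left(d{\left(-50 \right)} - z{\left(96 \right)}\right) = \left(7650 + \frac{1}{46}\right) - \left(-576 + 50 \left(19 - -50\right)\right) = \frac{351901}{46} - \left(-576 + 50 \left(19 + 50\right)\right) = \frac{351901}{46} + \left(\left(-50\right) 69 + 576\right) = \frac{351901}{46} + \left(-3450 + 576\right) = \frac{351901}{46} - 2874 = \frac{219697}{46}$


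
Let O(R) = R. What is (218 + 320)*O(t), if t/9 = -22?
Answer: -106524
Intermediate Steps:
t = -198 (t = 9*(-22) = -198)
(218 + 320)*O(t) = (218 + 320)*(-198) = 538*(-198) = -106524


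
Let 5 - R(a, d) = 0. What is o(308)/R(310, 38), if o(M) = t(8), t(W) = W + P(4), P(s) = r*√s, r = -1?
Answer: 6/5 ≈ 1.2000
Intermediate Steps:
R(a, d) = 5 (R(a, d) = 5 - 1*0 = 5 + 0 = 5)
P(s) = -√s
t(W) = -2 + W (t(W) = W - √4 = W - 1*2 = W - 2 = -2 + W)
o(M) = 6 (o(M) = -2 + 8 = 6)
o(308)/R(310, 38) = 6/5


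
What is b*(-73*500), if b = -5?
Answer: 182500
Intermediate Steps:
b*(-73*500) = -(-365)*500 = -5*(-36500) = 182500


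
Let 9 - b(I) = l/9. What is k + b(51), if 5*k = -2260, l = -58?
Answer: -3929/9 ≈ -436.56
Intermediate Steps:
k = -452 (k = (1/5)*(-2260) = -452)
b(I) = 139/9 (b(I) = 9 - (-58)/9 = 9 - 1*(-58/9) = 9 + 58/9 = 139/9)
k + b(51) = -452 + 139/9 = -3929/9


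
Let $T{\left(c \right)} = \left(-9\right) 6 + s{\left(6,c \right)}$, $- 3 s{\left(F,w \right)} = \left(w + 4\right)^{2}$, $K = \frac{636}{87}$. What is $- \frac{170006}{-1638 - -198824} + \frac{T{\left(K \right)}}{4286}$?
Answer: $- \frac{471613053776}{533071547877} \approx -0.88471$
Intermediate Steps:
$K = \frac{212}{29}$ ($K = 636 \cdot \frac{1}{87} = \frac{212}{29} \approx 7.3103$)
$s{\left(F,w \right)} = - \frac{\left(4 + w\right)^{2}}{3}$ ($s{\left(F,w \right)} = - \frac{\left(w + 4\right)^{2}}{3} = - \frac{\left(4 + w\right)^{2}}{3}$)
$T{\left(c \right)} = -54 - \frac{\left(4 + c\right)^{2}}{3}$ ($T{\left(c \right)} = \left(-9\right) 6 - \frac{\left(4 + c\right)^{2}}{3} = -54 - \frac{\left(4 + c\right)^{2}}{3}$)
$- \frac{170006}{-1638 - -198824} + \frac{T{\left(K \right)}}{4286} = - \frac{170006}{-1638 - -198824} + \frac{-54 - \frac{\left(4 + \frac{212}{29}\right)^{2}}{3}}{4286} = - \frac{170006}{-1638 + 198824} + \left(-54 - \frac{\left(\frac{328}{29}\right)^{2}}{3}\right) \frac{1}{4286} = - \frac{170006}{197186} + \left(-54 - \frac{107584}{2523}\right) \frac{1}{4286} = \left(-170006\right) \frac{1}{197186} + \left(-54 - \frac{107584}{2523}\right) \frac{1}{4286} = - \frac{85003}{98593} - \frac{121913}{5406789} = - \frac{471613053776}{533071547877}$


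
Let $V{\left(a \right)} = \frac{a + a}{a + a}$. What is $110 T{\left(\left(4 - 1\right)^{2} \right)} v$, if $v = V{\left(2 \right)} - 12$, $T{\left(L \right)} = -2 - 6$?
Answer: $9680$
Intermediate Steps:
$T{\left(L \right)} = -8$ ($T{\left(L \right)} = -2 - 6 = -8$)
$V{\left(a \right)} = 1$ ($V{\left(a \right)} = \frac{2 a}{2 a} = 2 a \frac{1}{2 a} = 1$)
$v = -11$ ($v = 1 - 12 = -11$)
$110 T{\left(\left(4 - 1\right)^{2} \right)} v = 110 \left(-8\right) \left(-11\right) = \left(-880\right) \left(-11\right) = 9680$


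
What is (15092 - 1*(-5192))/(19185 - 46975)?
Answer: -10142/13895 ≈ -0.72990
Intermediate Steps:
(15092 - 1*(-5192))/(19185 - 46975) = (15092 + 5192)/(-27790) = 20284*(-1/27790) = -10142/13895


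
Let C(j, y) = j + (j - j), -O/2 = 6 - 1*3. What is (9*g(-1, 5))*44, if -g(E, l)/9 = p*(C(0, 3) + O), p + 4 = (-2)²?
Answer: 0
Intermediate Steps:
O = -6 (O = -2*(6 - 1*3) = -2*(6 - 3) = -2*3 = -6)
C(j, y) = j (C(j, y) = j + 0 = j)
p = 0 (p = -4 + (-2)² = -4 + 4 = 0)
g(E, l) = 0 (g(E, l) = -0*(0 - 6) = -0*(-6) = -9*0 = 0)
(9*g(-1, 5))*44 = (9*0)*44 = 0*44 = 0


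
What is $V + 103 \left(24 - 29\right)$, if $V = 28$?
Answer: $-487$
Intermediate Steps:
$V + 103 \left(24 - 29\right) = 28 + 103 \left(24 - 29\right) = 28 + 103 \left(-5\right) = 28 - 515 = -487$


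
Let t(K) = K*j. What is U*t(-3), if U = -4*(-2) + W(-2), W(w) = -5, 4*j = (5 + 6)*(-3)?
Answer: 297/4 ≈ 74.250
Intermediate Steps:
j = -33/4 (j = ((5 + 6)*(-3))/4 = (11*(-3))/4 = (1/4)*(-33) = -33/4 ≈ -8.2500)
U = 3 (U = -4*(-2) - 5 = 8 - 5 = 3)
t(K) = -33*K/4 (t(K) = K*(-33/4) = -33*K/4)
U*t(-3) = 3*(-33/4*(-3)) = 3*(99/4) = 297/4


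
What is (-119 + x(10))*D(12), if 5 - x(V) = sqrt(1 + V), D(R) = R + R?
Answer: -2736 - 24*sqrt(11) ≈ -2815.6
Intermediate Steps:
D(R) = 2*R
x(V) = 5 - sqrt(1 + V)
(-119 + x(10))*D(12) = (-119 + (5 - sqrt(1 + 10)))*(2*12) = (-119 + (5 - sqrt(11)))*24 = (-114 - sqrt(11))*24 = -2736 - 24*sqrt(11)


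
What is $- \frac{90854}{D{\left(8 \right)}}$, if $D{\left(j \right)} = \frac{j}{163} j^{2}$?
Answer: $- \frac{7404601}{256} \approx -28924.0$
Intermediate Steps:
$D{\left(j \right)} = \frac{j^{3}}{163}$ ($D{\left(j \right)} = j \frac{1}{163} j^{2} = \frac{j}{163} j^{2} = \frac{j^{3}}{163}$)
$- \frac{90854}{D{\left(8 \right)}} = - \frac{90854}{\frac{1}{163} \cdot 8^{3}} = - \frac{90854}{\frac{1}{163} \cdot 512} = - \frac{90854}{\frac{512}{163}} = \left(-90854\right) \frac{163}{512} = - \frac{7404601}{256}$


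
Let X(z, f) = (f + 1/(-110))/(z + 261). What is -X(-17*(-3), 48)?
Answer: -5279/34320 ≈ -0.15382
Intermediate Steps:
X(z, f) = (-1/110 + f)/(261 + z) (X(z, f) = (f - 1/110)/(261 + z) = (-1/110 + f)/(261 + z))
-X(-17*(-3), 48) = -(-1/110 + 48)/(261 - 17*(-3)) = -5279/((261 + 51)*110) = -5279/(312*110) = -1*5279/34320 = -5279/34320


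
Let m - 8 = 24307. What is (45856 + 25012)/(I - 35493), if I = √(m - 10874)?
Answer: -628829481/314934902 - 17717*√13441/314934902 ≈ -2.0032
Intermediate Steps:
m = 24315 (m = 8 + 24307 = 24315)
I = √13441 (I = √(24315 - 10874) = √13441 ≈ 115.94)
(45856 + 25012)/(I - 35493) = (45856 + 25012)/(√13441 - 35493) = 70868/(-35493 + √13441)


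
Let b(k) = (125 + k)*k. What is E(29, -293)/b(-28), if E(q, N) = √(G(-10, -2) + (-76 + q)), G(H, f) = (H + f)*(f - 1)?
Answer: -I*√11/2716 ≈ -0.0012211*I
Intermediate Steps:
G(H, f) = (-1 + f)*(H + f) (G(H, f) = (H + f)*(-1 + f) = (-1 + f)*(H + f))
E(q, N) = √(-40 + q) (E(q, N) = √(((-2)² - 1*(-10) - 1*(-2) - 10*(-2)) + (-76 + q)) = √((4 + 10 + 2 + 20) + (-76 + q)) = √(36 + (-76 + q)) = √(-40 + q))
b(k) = k*(125 + k)
E(29, -293)/b(-28) = √(-40 + 29)/((-28*(125 - 28))) = √(-11)/((-28*97)) = (I*√11)/(-2716) = (I*√11)*(-1/2716) = -I*√11/2716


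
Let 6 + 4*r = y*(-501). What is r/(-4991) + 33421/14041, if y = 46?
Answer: 13038026/3688349 ≈ 3.5349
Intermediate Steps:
r = -5763 (r = -3/2 + (46*(-501))/4 = -3/2 + (¼)*(-23046) = -3/2 - 11523/2 = -5763)
r/(-4991) + 33421/14041 = -5763/(-4991) + 33421/14041 = -5763*(-1/4991) + 33421*(1/14041) = 5763/4991 + 1759/739 = 13038026/3688349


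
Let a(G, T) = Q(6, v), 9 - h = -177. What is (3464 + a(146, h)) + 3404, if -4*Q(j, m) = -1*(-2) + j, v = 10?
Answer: 6866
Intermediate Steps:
h = 186 (h = 9 - 1*(-177) = 9 + 177 = 186)
Q(j, m) = -½ - j/4 (Q(j, m) = -(-1*(-2) + j)/4 = -(2 + j)/4 = -½ - j/4)
a(G, T) = -2 (a(G, T) = -½ - ¼*6 = -½ - 3/2 = -2)
(3464 + a(146, h)) + 3404 = (3464 - 2) + 3404 = 3462 + 3404 = 6866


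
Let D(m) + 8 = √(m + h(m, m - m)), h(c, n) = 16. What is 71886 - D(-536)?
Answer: 71894 - 2*I*√130 ≈ 71894.0 - 22.803*I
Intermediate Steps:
D(m) = -8 + √(16 + m) (D(m) = -8 + √(m + 16) = -8 + √(16 + m))
71886 - D(-536) = 71886 - (-8 + √(16 - 536)) = 71886 - (-8 + √(-520)) = 71886 - (-8 + 2*I*√130) = 71886 + (8 - 2*I*√130) = 71894 - 2*I*√130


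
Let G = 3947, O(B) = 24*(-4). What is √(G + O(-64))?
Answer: √3851 ≈ 62.056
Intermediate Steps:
O(B) = -96
√(G + O(-64)) = √(3947 - 96) = √3851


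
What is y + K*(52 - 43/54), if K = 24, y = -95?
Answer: 10205/9 ≈ 1133.9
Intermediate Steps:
y + K*(52 - 43/54) = -95 + 24*(52 - 43/54) = -95 + 24*(2765/54) = -95 + 11060/9 = 10205/9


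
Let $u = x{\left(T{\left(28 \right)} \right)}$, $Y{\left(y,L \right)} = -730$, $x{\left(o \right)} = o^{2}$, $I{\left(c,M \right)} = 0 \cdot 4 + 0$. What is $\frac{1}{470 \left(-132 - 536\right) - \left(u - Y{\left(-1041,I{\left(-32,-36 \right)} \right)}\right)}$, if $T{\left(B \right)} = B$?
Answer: $- \frac{1}{315474} \approx -3.1698 \cdot 10^{-6}$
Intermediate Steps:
$I{\left(c,M \right)} = 0$ ($I{\left(c,M \right)} = 0 + 0 = 0$)
$u = 784$ ($u = 28^{2} = 784$)
$\frac{1}{470 \left(-132 - 536\right) - \left(u - Y{\left(-1041,I{\left(-32,-36 \right)} \right)}\right)} = \frac{1}{470 \left(-132 - 536\right) - 1514} = \frac{1}{470 \left(-668\right) - 1514} = \frac{1}{-313960 - 1514} = \frac{1}{-315474} = - \frac{1}{315474}$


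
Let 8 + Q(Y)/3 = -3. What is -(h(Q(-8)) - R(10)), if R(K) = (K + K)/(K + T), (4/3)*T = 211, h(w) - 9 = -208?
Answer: 134007/673 ≈ 199.12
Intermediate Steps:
Q(Y) = -33 (Q(Y) = -24 + 3*(-3) = -24 - 9 = -33)
h(w) = -199 (h(w) = 9 - 208 = -199)
T = 633/4 (T = (3/4)*211 = 633/4 ≈ 158.25)
R(K) = 2*K/(633/4 + K) (R(K) = (K + K)/(K + 633/4) = (2*K)/(633/4 + K) = 2*K/(633/4 + K))
-(h(Q(-8)) - R(10)) = -(-199 - 8*10/(633 + 4*10)) = -(-199 - 8*10/(633 + 40)) = -(-199 - 8*10/673) = -(-199 - 1*80/673) = -(-199 - 80/673) = -1*(-134007/673) = 134007/673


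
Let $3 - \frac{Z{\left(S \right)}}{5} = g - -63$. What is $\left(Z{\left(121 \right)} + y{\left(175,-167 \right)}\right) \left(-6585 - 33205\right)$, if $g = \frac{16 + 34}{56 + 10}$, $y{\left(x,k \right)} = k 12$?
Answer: $\frac{3030287030}{33} \approx 9.1827 \cdot 10^{7}$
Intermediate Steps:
$y{\left(x,k \right)} = 12 k$
$g = \frac{25}{33}$ ($g = \frac{50}{66} = 50 \cdot \frac{1}{66} = \frac{25}{33} \approx 0.75758$)
$Z{\left(S \right)} = - \frac{10025}{33}$ ($Z{\left(S \right)} = 15 - 5 \left(\frac{25}{33} - -63\right) = 15 - 5 \left(\frac{25}{33} + 63\right) = 15 - \frac{10520}{33} = - \frac{10025}{33}$)
$\left(Z{\left(121 \right)} + y{\left(175,-167 \right)}\right) \left(-6585 - 33205\right) = \left(- \frac{10025}{33} + 12 \left(-167\right)\right) \left(-6585 - 33205\right) = \left(- \frac{10025}{33} - 2004\right) \left(-39790\right) = \left(- \frac{76157}{33}\right) \left(-39790\right) = \frac{3030287030}{33}$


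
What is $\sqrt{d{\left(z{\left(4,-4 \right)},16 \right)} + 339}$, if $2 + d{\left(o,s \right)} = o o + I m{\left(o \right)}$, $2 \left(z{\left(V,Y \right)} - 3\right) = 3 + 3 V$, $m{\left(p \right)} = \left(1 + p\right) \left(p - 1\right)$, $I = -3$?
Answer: $\frac{\sqrt{478}}{2} \approx 10.932$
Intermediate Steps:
$m{\left(p \right)} = \left(1 + p\right) \left(-1 + p\right)$
$z{\left(V,Y \right)} = \frac{9}{2} + \frac{3 V}{2}$ ($z{\left(V,Y \right)} = 3 + \frac{3 + 3 V}{2} = 3 + \left(\frac{3}{2} + \frac{3 V}{2}\right) = \frac{9}{2} + \frac{3 V}{2}$)
$d{\left(o,s \right)} = 1 - 2 o^{2}$ ($d{\left(o,s \right)} = -2 + \left(o o - 3 \left(-1 + o^{2}\right)\right) = -2 - \left(-3 + 2 o^{2}\right) = 1 - 2 o^{2}$)
$\sqrt{d{\left(z{\left(4,-4 \right)},16 \right)} + 339} = \sqrt{\left(1 - 2 \left(\frac{9}{2} + \frac{3}{2} \cdot 4\right)^{2}\right) + 339} = \sqrt{\left(1 - 2 \left(\frac{9}{2} + 6\right)^{2}\right) + 339} = \sqrt{\left(1 - 2 \left(\frac{21}{2}\right)^{2}\right) + 339} = \sqrt{\left(1 - \frac{441}{2}\right) + 339} = \sqrt{- \frac{439}{2} + 339} = \sqrt{\frac{239}{2}} = \frac{\sqrt{478}}{2}$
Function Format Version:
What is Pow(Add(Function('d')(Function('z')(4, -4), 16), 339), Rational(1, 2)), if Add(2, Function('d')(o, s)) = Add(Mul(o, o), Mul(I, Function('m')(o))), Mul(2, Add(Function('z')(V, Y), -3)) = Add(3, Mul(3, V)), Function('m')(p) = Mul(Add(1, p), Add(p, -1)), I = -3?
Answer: Mul(Rational(1, 2), Pow(478, Rational(1, 2))) ≈ 10.932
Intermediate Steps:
Function('m')(p) = Mul(Add(1, p), Add(-1, p))
Function('z')(V, Y) = Add(Rational(9, 2), Mul(Rational(3, 2), V)) (Function('z')(V, Y) = Add(3, Mul(Rational(1, 2), Add(3, Mul(3, V)))) = Add(3, Add(Rational(3, 2), Mul(Rational(3, 2), V))) = Add(Rational(9, 2), Mul(Rational(3, 2), V)))
Function('d')(o, s) = Add(1, Mul(-2, Pow(o, 2))) (Function('d')(o, s) = Add(-2, Add(Mul(o, o), Mul(-3, Add(-1, Pow(o, 2))))) = Add(-2, Add(Pow(o, 2), Add(3, Mul(-3, Pow(o, 2))))) = Add(-2, Add(3, Mul(-2, Pow(o, 2)))) = Add(1, Mul(-2, Pow(o, 2))))
Pow(Add(Function('d')(Function('z')(4, -4), 16), 339), Rational(1, 2)) = Pow(Add(Add(1, Mul(-2, Pow(Add(Rational(9, 2), Mul(Rational(3, 2), 4)), 2))), 339), Rational(1, 2)) = Pow(Add(Add(1, Mul(-2, Pow(Add(Rational(9, 2), 6), 2))), 339), Rational(1, 2)) = Pow(Add(Add(1, Mul(-2, Pow(Rational(21, 2), 2))), 339), Rational(1, 2)) = Pow(Add(Add(1, Mul(-2, Rational(441, 4))), 339), Rational(1, 2)) = Pow(Add(Add(1, Rational(-441, 2)), 339), Rational(1, 2)) = Pow(Add(Rational(-439, 2), 339), Rational(1, 2)) = Pow(Rational(239, 2), Rational(1, 2)) = Mul(Rational(1, 2), Pow(478, Rational(1, 2)))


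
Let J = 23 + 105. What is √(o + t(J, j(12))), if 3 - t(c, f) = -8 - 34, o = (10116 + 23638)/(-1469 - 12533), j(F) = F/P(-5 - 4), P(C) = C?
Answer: 2*√521868542/7001 ≈ 6.5261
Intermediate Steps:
j(F) = -F/9 (j(F) = F/(-5 - 4) = F/(-9) = F*(-⅑) = -F/9)
J = 128
o = -16877/7001 (o = 33754/(-14002) = 33754*(-1/14002) = -16877/7001 ≈ -2.4107)
t(c, f) = 45 (t(c, f) = 3 - (-8 - 34) = 3 - 1*(-42) = 3 + 42 = 45)
√(o + t(J, j(12))) = √(-16877/7001 + 45) = √(298168/7001) = 2*√521868542/7001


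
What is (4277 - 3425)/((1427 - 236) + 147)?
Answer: 142/223 ≈ 0.63677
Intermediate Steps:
(4277 - 3425)/((1427 - 236) + 147) = 852/(1191 + 147) = 852/1338 = 852*(1/1338) = 142/223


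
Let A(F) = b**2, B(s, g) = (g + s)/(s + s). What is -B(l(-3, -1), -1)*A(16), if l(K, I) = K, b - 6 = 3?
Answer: -54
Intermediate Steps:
b = 9 (b = 6 + 3 = 9)
B(s, g) = (g + s)/(2*s) (B(s, g) = (g + s)/((2*s)) = (g + s)*(1/(2*s)) = (g + s)/(2*s))
A(F) = 81 (A(F) = 9**2 = 81)
-B(l(-3, -1), -1)*A(16) = -(1/2)*(-1 - 3)/(-3)*81 = -(1/2)*(-1/3)*(-4)*81 = -2*81/3 = -1*54 = -54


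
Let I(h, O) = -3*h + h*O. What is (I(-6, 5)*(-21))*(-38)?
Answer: -9576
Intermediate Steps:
I(h, O) = -3*h + O*h
(I(-6, 5)*(-21))*(-38) = (-6*(-3 + 5)*(-21))*(-38) = (-6*2*(-21))*(-38) = -12*(-21)*(-38) = 252*(-38) = -9576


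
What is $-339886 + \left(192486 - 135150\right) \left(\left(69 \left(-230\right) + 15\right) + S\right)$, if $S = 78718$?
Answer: $3603973082$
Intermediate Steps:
$-339886 + \left(192486 - 135150\right) \left(\left(69 \left(-230\right) + 15\right) + S\right) = -339886 + \left(192486 - 135150\right) \left(\left(69 \left(-230\right) + 15\right) + 78718\right) = -339886 + 57336 \left(\left(-15870 + 15\right) + 78718\right) = -339886 + 57336 \left(-15855 + 78718\right) = -339886 + 57336 \cdot 62863 = -339886 + 3604312968 = 3603973082$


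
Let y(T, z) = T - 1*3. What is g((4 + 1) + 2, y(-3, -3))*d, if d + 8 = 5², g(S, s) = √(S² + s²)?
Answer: 17*√85 ≈ 156.73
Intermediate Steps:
y(T, z) = -3 + T (y(T, z) = T - 3 = -3 + T)
d = 17 (d = -8 + 5² = -8 + 25 = 17)
g((4 + 1) + 2, y(-3, -3))*d = √(((4 + 1) + 2)² + (-3 - 3)²)*17 = √((5 + 2)² + (-6)²)*17 = √(7² + 36)*17 = √(49 + 36)*17 = √85*17 = 17*√85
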